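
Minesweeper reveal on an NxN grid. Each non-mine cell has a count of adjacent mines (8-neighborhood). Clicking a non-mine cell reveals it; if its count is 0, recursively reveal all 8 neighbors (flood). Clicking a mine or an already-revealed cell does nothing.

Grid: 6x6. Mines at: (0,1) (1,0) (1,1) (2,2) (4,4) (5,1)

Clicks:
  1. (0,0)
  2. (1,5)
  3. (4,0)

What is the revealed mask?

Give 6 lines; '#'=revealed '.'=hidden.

Answer: #.####
..####
...###
...###
#.....
......

Derivation:
Click 1 (0,0) count=3: revealed 1 new [(0,0)] -> total=1
Click 2 (1,5) count=0: revealed 14 new [(0,2) (0,3) (0,4) (0,5) (1,2) (1,3) (1,4) (1,5) (2,3) (2,4) (2,5) (3,3) (3,4) (3,5)] -> total=15
Click 3 (4,0) count=1: revealed 1 new [(4,0)] -> total=16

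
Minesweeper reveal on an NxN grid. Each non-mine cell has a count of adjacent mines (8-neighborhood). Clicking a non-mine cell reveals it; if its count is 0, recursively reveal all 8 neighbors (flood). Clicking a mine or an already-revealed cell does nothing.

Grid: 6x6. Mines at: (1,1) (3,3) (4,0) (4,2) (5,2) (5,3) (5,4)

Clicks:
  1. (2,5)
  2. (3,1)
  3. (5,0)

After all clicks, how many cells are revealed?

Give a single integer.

Answer: 18

Derivation:
Click 1 (2,5) count=0: revealed 16 new [(0,2) (0,3) (0,4) (0,5) (1,2) (1,3) (1,4) (1,5) (2,2) (2,3) (2,4) (2,5) (3,4) (3,5) (4,4) (4,5)] -> total=16
Click 2 (3,1) count=2: revealed 1 new [(3,1)] -> total=17
Click 3 (5,0) count=1: revealed 1 new [(5,0)] -> total=18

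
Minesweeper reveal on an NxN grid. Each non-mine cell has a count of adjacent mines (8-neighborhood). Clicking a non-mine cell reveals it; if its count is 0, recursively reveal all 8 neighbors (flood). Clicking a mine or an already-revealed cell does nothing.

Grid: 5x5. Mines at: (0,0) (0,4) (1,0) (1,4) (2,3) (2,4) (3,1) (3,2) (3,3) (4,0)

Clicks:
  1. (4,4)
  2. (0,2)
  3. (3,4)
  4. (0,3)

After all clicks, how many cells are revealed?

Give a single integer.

Click 1 (4,4) count=1: revealed 1 new [(4,4)] -> total=1
Click 2 (0,2) count=0: revealed 6 new [(0,1) (0,2) (0,3) (1,1) (1,2) (1,3)] -> total=7
Click 3 (3,4) count=3: revealed 1 new [(3,4)] -> total=8
Click 4 (0,3) count=2: revealed 0 new [(none)] -> total=8

Answer: 8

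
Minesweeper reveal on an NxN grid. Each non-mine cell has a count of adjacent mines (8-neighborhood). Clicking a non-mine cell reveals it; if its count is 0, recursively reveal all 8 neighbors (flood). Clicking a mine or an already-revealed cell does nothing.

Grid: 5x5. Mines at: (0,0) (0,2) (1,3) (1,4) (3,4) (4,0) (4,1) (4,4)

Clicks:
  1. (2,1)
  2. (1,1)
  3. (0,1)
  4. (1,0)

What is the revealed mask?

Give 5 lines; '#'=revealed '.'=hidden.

Click 1 (2,1) count=0: revealed 9 new [(1,0) (1,1) (1,2) (2,0) (2,1) (2,2) (3,0) (3,1) (3,2)] -> total=9
Click 2 (1,1) count=2: revealed 0 new [(none)] -> total=9
Click 3 (0,1) count=2: revealed 1 new [(0,1)] -> total=10
Click 4 (1,0) count=1: revealed 0 new [(none)] -> total=10

Answer: .#...
###..
###..
###..
.....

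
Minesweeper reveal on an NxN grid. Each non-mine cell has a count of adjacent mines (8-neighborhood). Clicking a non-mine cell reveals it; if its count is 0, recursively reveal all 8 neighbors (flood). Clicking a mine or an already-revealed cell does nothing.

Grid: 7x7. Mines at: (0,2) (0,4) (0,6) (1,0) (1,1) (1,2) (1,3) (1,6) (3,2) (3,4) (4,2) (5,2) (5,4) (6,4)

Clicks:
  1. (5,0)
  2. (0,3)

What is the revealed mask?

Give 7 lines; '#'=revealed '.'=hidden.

Answer: ...#...
.......
##.....
##.....
##.....
##.....
##.....

Derivation:
Click 1 (5,0) count=0: revealed 10 new [(2,0) (2,1) (3,0) (3,1) (4,0) (4,1) (5,0) (5,1) (6,0) (6,1)] -> total=10
Click 2 (0,3) count=4: revealed 1 new [(0,3)] -> total=11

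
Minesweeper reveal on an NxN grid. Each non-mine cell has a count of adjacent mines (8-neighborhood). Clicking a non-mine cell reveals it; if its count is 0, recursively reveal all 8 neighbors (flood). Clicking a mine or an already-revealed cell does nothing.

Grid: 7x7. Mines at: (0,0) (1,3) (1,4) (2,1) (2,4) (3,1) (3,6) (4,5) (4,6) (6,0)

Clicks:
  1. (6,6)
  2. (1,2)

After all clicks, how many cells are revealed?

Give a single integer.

Click 1 (6,6) count=0: revealed 19 new [(3,2) (3,3) (3,4) (4,1) (4,2) (4,3) (4,4) (5,1) (5,2) (5,3) (5,4) (5,5) (5,6) (6,1) (6,2) (6,3) (6,4) (6,5) (6,6)] -> total=19
Click 2 (1,2) count=2: revealed 1 new [(1,2)] -> total=20

Answer: 20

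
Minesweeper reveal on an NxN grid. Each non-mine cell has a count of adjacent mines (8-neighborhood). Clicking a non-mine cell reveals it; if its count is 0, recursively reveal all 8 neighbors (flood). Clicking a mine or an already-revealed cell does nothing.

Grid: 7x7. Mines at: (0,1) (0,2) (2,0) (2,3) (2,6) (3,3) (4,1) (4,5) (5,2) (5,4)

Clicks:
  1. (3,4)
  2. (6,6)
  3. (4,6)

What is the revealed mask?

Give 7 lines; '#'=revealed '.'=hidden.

Answer: .......
.......
.......
....#..
......#
.....##
.....##

Derivation:
Click 1 (3,4) count=3: revealed 1 new [(3,4)] -> total=1
Click 2 (6,6) count=0: revealed 4 new [(5,5) (5,6) (6,5) (6,6)] -> total=5
Click 3 (4,6) count=1: revealed 1 new [(4,6)] -> total=6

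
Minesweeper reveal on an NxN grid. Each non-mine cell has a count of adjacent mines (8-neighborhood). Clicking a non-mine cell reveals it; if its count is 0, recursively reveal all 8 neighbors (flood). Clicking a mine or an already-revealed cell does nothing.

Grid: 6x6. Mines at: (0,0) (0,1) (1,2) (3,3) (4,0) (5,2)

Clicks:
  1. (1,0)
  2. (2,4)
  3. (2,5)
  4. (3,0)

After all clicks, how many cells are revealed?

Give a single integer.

Answer: 19

Derivation:
Click 1 (1,0) count=2: revealed 1 new [(1,0)] -> total=1
Click 2 (2,4) count=1: revealed 1 new [(2,4)] -> total=2
Click 3 (2,5) count=0: revealed 16 new [(0,3) (0,4) (0,5) (1,3) (1,4) (1,5) (2,3) (2,5) (3,4) (3,5) (4,3) (4,4) (4,5) (5,3) (5,4) (5,5)] -> total=18
Click 4 (3,0) count=1: revealed 1 new [(3,0)] -> total=19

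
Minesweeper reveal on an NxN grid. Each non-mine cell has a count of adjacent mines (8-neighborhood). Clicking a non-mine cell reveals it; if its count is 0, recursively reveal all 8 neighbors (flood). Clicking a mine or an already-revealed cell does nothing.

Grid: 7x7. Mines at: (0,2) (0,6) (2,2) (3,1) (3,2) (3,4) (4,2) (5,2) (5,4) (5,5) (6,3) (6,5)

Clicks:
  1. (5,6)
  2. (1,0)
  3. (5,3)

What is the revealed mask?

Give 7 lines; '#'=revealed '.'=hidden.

Answer: ##.....
##.....
##.....
.......
.......
...#..#
.......

Derivation:
Click 1 (5,6) count=2: revealed 1 new [(5,6)] -> total=1
Click 2 (1,0) count=0: revealed 6 new [(0,0) (0,1) (1,0) (1,1) (2,0) (2,1)] -> total=7
Click 3 (5,3) count=4: revealed 1 new [(5,3)] -> total=8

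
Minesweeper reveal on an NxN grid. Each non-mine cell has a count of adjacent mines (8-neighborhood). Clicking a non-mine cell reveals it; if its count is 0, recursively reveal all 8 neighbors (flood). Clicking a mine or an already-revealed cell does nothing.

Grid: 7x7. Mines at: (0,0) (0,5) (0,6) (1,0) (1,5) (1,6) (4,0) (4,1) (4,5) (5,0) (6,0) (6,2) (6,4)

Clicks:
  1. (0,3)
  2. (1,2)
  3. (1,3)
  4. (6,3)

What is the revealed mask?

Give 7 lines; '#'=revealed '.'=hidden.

Click 1 (0,3) count=0: revealed 22 new [(0,1) (0,2) (0,3) (0,4) (1,1) (1,2) (1,3) (1,4) (2,1) (2,2) (2,3) (2,4) (3,1) (3,2) (3,3) (3,4) (4,2) (4,3) (4,4) (5,2) (5,3) (5,4)] -> total=22
Click 2 (1,2) count=0: revealed 0 new [(none)] -> total=22
Click 3 (1,3) count=0: revealed 0 new [(none)] -> total=22
Click 4 (6,3) count=2: revealed 1 new [(6,3)] -> total=23

Answer: .####..
.####..
.####..
.####..
..###..
..###..
...#...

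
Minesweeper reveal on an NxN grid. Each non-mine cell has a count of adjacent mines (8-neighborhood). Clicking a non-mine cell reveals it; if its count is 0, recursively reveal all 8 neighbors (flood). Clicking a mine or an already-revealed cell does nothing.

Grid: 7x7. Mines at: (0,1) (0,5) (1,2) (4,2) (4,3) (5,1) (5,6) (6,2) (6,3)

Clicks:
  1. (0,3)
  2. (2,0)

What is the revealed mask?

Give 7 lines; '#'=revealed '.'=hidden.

Answer: ...#...
##.....
##.....
##.....
##.....
.......
.......

Derivation:
Click 1 (0,3) count=1: revealed 1 new [(0,3)] -> total=1
Click 2 (2,0) count=0: revealed 8 new [(1,0) (1,1) (2,0) (2,1) (3,0) (3,1) (4,0) (4,1)] -> total=9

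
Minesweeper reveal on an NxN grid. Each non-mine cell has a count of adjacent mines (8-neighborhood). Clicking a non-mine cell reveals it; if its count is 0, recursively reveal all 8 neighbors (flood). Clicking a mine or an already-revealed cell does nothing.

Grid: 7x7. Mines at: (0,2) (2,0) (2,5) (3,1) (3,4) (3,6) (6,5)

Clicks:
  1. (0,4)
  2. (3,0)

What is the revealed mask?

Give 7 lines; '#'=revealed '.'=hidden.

Answer: ...####
...####
.......
#......
.......
.......
.......

Derivation:
Click 1 (0,4) count=0: revealed 8 new [(0,3) (0,4) (0,5) (0,6) (1,3) (1,4) (1,5) (1,6)] -> total=8
Click 2 (3,0) count=2: revealed 1 new [(3,0)] -> total=9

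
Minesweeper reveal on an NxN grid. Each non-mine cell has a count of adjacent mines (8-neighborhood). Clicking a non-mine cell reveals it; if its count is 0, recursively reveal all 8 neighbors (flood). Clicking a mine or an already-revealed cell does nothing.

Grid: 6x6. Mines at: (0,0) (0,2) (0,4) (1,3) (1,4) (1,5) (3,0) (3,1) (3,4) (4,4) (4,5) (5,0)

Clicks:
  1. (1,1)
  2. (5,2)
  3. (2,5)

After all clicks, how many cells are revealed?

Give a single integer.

Answer: 8

Derivation:
Click 1 (1,1) count=2: revealed 1 new [(1,1)] -> total=1
Click 2 (5,2) count=0: revealed 6 new [(4,1) (4,2) (4,3) (5,1) (5,2) (5,3)] -> total=7
Click 3 (2,5) count=3: revealed 1 new [(2,5)] -> total=8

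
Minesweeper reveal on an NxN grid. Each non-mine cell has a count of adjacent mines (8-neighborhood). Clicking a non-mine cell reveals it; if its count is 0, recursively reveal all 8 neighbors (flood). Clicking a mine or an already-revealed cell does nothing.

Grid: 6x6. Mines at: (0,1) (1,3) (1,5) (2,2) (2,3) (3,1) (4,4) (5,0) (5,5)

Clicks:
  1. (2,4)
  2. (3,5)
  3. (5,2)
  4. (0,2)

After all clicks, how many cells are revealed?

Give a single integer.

Click 1 (2,4) count=3: revealed 1 new [(2,4)] -> total=1
Click 2 (3,5) count=1: revealed 1 new [(3,5)] -> total=2
Click 3 (5,2) count=0: revealed 6 new [(4,1) (4,2) (4,3) (5,1) (5,2) (5,3)] -> total=8
Click 4 (0,2) count=2: revealed 1 new [(0,2)] -> total=9

Answer: 9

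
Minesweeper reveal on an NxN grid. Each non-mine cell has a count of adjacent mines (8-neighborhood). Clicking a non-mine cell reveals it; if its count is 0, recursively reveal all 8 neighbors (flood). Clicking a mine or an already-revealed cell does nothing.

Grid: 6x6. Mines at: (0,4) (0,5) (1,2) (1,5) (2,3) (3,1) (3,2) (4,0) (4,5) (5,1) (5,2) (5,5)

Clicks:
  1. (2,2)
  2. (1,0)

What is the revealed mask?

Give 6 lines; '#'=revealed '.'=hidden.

Answer: ##....
##....
###...
......
......
......

Derivation:
Click 1 (2,2) count=4: revealed 1 new [(2,2)] -> total=1
Click 2 (1,0) count=0: revealed 6 new [(0,0) (0,1) (1,0) (1,1) (2,0) (2,1)] -> total=7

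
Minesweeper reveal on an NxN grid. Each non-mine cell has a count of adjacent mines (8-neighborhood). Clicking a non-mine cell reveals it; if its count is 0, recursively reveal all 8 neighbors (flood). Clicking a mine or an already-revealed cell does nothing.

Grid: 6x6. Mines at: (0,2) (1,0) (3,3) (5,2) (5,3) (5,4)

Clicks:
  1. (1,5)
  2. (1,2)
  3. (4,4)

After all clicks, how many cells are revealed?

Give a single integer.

Click 1 (1,5) count=0: revealed 13 new [(0,3) (0,4) (0,5) (1,3) (1,4) (1,5) (2,3) (2,4) (2,5) (3,4) (3,5) (4,4) (4,5)] -> total=13
Click 2 (1,2) count=1: revealed 1 new [(1,2)] -> total=14
Click 3 (4,4) count=3: revealed 0 new [(none)] -> total=14

Answer: 14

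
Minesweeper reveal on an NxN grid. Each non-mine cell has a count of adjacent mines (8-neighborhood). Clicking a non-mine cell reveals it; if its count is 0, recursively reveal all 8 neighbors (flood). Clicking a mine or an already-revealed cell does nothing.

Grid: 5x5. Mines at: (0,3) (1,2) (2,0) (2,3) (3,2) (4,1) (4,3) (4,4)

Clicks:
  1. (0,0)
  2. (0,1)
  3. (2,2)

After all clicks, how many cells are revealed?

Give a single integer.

Answer: 5

Derivation:
Click 1 (0,0) count=0: revealed 4 new [(0,0) (0,1) (1,0) (1,1)] -> total=4
Click 2 (0,1) count=1: revealed 0 new [(none)] -> total=4
Click 3 (2,2) count=3: revealed 1 new [(2,2)] -> total=5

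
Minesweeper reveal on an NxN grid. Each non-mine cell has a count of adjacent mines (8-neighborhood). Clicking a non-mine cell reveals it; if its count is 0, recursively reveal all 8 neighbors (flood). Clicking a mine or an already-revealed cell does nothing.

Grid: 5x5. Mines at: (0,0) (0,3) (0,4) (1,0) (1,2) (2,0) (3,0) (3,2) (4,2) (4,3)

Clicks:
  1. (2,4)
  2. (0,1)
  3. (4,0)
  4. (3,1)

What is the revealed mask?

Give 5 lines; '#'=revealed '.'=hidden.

Click 1 (2,4) count=0: revealed 6 new [(1,3) (1,4) (2,3) (2,4) (3,3) (3,4)] -> total=6
Click 2 (0,1) count=3: revealed 1 new [(0,1)] -> total=7
Click 3 (4,0) count=1: revealed 1 new [(4,0)] -> total=8
Click 4 (3,1) count=4: revealed 1 new [(3,1)] -> total=9

Answer: .#...
...##
...##
.#.##
#....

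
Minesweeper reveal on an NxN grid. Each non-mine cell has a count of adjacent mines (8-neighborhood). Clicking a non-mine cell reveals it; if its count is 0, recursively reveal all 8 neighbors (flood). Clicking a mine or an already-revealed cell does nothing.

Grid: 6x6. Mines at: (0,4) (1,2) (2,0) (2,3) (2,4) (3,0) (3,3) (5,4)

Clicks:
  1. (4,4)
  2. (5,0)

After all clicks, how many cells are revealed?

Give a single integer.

Answer: 9

Derivation:
Click 1 (4,4) count=2: revealed 1 new [(4,4)] -> total=1
Click 2 (5,0) count=0: revealed 8 new [(4,0) (4,1) (4,2) (4,3) (5,0) (5,1) (5,2) (5,3)] -> total=9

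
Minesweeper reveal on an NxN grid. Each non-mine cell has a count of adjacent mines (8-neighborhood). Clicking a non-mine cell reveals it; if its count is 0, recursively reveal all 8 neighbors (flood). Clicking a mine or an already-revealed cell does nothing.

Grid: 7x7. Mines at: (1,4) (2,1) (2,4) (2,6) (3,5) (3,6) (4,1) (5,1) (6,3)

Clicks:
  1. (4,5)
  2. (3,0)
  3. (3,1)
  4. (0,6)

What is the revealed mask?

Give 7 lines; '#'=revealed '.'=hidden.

Click 1 (4,5) count=2: revealed 1 new [(4,5)] -> total=1
Click 2 (3,0) count=2: revealed 1 new [(3,0)] -> total=2
Click 3 (3,1) count=2: revealed 1 new [(3,1)] -> total=3
Click 4 (0,6) count=0: revealed 4 new [(0,5) (0,6) (1,5) (1,6)] -> total=7

Answer: .....##
.....##
.......
##.....
.....#.
.......
.......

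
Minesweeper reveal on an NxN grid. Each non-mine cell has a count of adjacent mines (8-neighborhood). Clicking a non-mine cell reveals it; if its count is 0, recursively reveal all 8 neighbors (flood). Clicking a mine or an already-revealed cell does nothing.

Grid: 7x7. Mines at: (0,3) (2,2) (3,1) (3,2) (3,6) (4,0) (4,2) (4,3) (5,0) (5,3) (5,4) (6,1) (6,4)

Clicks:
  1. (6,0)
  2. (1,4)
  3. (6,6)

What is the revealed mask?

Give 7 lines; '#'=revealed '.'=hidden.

Click 1 (6,0) count=2: revealed 1 new [(6,0)] -> total=1
Click 2 (1,4) count=1: revealed 1 new [(1,4)] -> total=2
Click 3 (6,6) count=0: revealed 6 new [(4,5) (4,6) (5,5) (5,6) (6,5) (6,6)] -> total=8

Answer: .......
....#..
.......
.......
.....##
.....##
#....##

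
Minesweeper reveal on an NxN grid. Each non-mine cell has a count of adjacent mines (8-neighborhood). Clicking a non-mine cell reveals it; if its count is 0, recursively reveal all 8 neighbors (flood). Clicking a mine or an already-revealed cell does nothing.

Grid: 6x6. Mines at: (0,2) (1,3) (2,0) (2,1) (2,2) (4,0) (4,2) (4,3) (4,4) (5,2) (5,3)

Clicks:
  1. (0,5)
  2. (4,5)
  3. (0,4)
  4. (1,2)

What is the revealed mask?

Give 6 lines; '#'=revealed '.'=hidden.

Answer: ....##
..#.##
....##
....##
.....#
......

Derivation:
Click 1 (0,5) count=0: revealed 8 new [(0,4) (0,5) (1,4) (1,5) (2,4) (2,5) (3,4) (3,5)] -> total=8
Click 2 (4,5) count=1: revealed 1 new [(4,5)] -> total=9
Click 3 (0,4) count=1: revealed 0 new [(none)] -> total=9
Click 4 (1,2) count=4: revealed 1 new [(1,2)] -> total=10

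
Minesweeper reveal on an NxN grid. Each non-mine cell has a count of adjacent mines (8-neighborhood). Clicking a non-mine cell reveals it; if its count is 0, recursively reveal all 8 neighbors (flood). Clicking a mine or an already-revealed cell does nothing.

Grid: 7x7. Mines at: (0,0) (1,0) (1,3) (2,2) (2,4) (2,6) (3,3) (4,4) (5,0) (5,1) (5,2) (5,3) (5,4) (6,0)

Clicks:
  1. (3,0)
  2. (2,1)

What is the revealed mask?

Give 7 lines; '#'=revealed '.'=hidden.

Answer: .......
.......
##.....
##.....
##.....
.......
.......

Derivation:
Click 1 (3,0) count=0: revealed 6 new [(2,0) (2,1) (3,0) (3,1) (4,0) (4,1)] -> total=6
Click 2 (2,1) count=2: revealed 0 new [(none)] -> total=6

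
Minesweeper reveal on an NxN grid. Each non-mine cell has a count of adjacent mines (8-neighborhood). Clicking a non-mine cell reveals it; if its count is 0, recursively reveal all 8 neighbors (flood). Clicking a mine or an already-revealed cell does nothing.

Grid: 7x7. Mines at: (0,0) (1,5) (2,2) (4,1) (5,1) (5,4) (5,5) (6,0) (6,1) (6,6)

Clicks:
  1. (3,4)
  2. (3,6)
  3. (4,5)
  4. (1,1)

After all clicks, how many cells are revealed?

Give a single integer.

Click 1 (3,4) count=0: revealed 12 new [(2,3) (2,4) (2,5) (2,6) (3,3) (3,4) (3,5) (3,6) (4,3) (4,4) (4,5) (4,6)] -> total=12
Click 2 (3,6) count=0: revealed 0 new [(none)] -> total=12
Click 3 (4,5) count=2: revealed 0 new [(none)] -> total=12
Click 4 (1,1) count=2: revealed 1 new [(1,1)] -> total=13

Answer: 13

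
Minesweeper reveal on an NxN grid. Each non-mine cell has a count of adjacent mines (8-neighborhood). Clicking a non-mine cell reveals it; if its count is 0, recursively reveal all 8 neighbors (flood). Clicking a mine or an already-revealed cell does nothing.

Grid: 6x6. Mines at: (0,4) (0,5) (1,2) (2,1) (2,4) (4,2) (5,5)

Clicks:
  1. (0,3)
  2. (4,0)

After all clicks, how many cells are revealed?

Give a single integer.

Click 1 (0,3) count=2: revealed 1 new [(0,3)] -> total=1
Click 2 (4,0) count=0: revealed 6 new [(3,0) (3,1) (4,0) (4,1) (5,0) (5,1)] -> total=7

Answer: 7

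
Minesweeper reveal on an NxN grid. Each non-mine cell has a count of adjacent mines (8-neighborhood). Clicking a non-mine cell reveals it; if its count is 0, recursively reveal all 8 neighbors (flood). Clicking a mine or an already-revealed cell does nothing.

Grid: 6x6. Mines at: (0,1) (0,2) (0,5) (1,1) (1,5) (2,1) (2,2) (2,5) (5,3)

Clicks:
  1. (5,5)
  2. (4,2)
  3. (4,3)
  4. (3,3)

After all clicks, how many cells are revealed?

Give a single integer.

Answer: 9

Derivation:
Click 1 (5,5) count=0: revealed 6 new [(3,4) (3,5) (4,4) (4,5) (5,4) (5,5)] -> total=6
Click 2 (4,2) count=1: revealed 1 new [(4,2)] -> total=7
Click 3 (4,3) count=1: revealed 1 new [(4,3)] -> total=8
Click 4 (3,3) count=1: revealed 1 new [(3,3)] -> total=9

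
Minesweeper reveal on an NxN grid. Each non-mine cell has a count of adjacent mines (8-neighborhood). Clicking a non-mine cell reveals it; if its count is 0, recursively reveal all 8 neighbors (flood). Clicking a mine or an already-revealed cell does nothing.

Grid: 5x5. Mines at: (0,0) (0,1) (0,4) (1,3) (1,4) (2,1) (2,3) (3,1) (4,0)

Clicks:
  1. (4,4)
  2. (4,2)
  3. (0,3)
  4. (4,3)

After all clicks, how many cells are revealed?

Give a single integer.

Answer: 7

Derivation:
Click 1 (4,4) count=0: revealed 6 new [(3,2) (3,3) (3,4) (4,2) (4,3) (4,4)] -> total=6
Click 2 (4,2) count=1: revealed 0 new [(none)] -> total=6
Click 3 (0,3) count=3: revealed 1 new [(0,3)] -> total=7
Click 4 (4,3) count=0: revealed 0 new [(none)] -> total=7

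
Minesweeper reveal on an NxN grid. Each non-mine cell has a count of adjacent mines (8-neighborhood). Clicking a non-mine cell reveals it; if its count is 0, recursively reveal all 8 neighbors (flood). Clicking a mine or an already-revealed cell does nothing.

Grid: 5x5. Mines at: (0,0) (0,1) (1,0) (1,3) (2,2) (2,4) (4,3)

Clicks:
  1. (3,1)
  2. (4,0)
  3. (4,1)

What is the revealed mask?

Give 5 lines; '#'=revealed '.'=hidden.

Click 1 (3,1) count=1: revealed 1 new [(3,1)] -> total=1
Click 2 (4,0) count=0: revealed 7 new [(2,0) (2,1) (3,0) (3,2) (4,0) (4,1) (4,2)] -> total=8
Click 3 (4,1) count=0: revealed 0 new [(none)] -> total=8

Answer: .....
.....
##...
###..
###..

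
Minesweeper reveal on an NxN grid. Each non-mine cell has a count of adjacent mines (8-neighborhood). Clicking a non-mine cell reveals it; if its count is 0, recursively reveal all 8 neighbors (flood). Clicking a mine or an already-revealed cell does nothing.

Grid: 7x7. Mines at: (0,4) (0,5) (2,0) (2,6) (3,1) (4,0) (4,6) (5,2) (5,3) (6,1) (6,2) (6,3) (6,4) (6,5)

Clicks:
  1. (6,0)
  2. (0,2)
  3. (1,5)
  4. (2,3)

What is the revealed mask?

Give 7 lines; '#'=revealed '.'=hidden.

Answer: ####...
######.
.#####.
..####.
..####.
.......
#......

Derivation:
Click 1 (6,0) count=1: revealed 1 new [(6,0)] -> total=1
Click 2 (0,2) count=0: revealed 23 new [(0,0) (0,1) (0,2) (0,3) (1,0) (1,1) (1,2) (1,3) (1,4) (1,5) (2,1) (2,2) (2,3) (2,4) (2,5) (3,2) (3,3) (3,4) (3,5) (4,2) (4,3) (4,4) (4,5)] -> total=24
Click 3 (1,5) count=3: revealed 0 new [(none)] -> total=24
Click 4 (2,3) count=0: revealed 0 new [(none)] -> total=24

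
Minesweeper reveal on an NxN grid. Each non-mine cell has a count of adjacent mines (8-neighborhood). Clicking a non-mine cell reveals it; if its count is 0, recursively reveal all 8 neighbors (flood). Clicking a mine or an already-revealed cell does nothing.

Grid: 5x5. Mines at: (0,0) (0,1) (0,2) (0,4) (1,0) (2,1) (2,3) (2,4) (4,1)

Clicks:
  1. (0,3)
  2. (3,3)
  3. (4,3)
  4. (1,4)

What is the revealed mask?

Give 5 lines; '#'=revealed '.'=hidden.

Answer: ...#.
....#
.....
..###
..###

Derivation:
Click 1 (0,3) count=2: revealed 1 new [(0,3)] -> total=1
Click 2 (3,3) count=2: revealed 1 new [(3,3)] -> total=2
Click 3 (4,3) count=0: revealed 5 new [(3,2) (3,4) (4,2) (4,3) (4,4)] -> total=7
Click 4 (1,4) count=3: revealed 1 new [(1,4)] -> total=8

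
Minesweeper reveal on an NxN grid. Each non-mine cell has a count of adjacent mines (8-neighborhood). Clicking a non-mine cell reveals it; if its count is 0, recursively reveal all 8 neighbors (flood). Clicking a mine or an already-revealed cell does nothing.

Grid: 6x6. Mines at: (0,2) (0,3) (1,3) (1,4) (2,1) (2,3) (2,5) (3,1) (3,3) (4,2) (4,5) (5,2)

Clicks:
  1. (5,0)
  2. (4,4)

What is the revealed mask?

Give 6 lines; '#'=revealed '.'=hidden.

Click 1 (5,0) count=0: revealed 4 new [(4,0) (4,1) (5,0) (5,1)] -> total=4
Click 2 (4,4) count=2: revealed 1 new [(4,4)] -> total=5

Answer: ......
......
......
......
##..#.
##....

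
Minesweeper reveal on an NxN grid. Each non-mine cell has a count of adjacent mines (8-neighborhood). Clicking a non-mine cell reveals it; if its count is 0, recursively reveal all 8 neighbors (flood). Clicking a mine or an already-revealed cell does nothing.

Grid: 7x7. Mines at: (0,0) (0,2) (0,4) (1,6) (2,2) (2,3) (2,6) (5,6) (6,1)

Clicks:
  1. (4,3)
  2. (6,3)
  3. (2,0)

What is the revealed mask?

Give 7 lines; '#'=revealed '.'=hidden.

Answer: .......
##.....
##.....
######.
######.
######.
..####.

Derivation:
Click 1 (4,3) count=0: revealed 26 new [(1,0) (1,1) (2,0) (2,1) (3,0) (3,1) (3,2) (3,3) (3,4) (3,5) (4,0) (4,1) (4,2) (4,3) (4,4) (4,5) (5,0) (5,1) (5,2) (5,3) (5,4) (5,5) (6,2) (6,3) (6,4) (6,5)] -> total=26
Click 2 (6,3) count=0: revealed 0 new [(none)] -> total=26
Click 3 (2,0) count=0: revealed 0 new [(none)] -> total=26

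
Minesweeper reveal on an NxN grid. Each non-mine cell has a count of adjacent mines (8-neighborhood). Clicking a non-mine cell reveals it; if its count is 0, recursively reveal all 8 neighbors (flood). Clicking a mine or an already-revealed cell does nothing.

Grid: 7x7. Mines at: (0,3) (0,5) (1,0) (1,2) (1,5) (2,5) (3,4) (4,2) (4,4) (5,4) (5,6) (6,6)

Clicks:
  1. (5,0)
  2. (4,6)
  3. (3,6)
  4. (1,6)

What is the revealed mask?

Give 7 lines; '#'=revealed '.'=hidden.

Click 1 (5,0) count=0: revealed 14 new [(2,0) (2,1) (3,0) (3,1) (4,0) (4,1) (5,0) (5,1) (5,2) (5,3) (6,0) (6,1) (6,2) (6,3)] -> total=14
Click 2 (4,6) count=1: revealed 1 new [(4,6)] -> total=15
Click 3 (3,6) count=1: revealed 1 new [(3,6)] -> total=16
Click 4 (1,6) count=3: revealed 1 new [(1,6)] -> total=17

Answer: .......
......#
##.....
##....#
##....#
####...
####...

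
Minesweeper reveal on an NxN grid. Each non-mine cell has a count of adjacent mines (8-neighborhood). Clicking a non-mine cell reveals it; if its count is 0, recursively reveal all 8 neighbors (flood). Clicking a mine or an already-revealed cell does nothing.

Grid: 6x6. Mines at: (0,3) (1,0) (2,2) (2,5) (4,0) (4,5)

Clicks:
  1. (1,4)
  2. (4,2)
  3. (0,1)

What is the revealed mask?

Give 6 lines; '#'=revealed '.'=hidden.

Click 1 (1,4) count=2: revealed 1 new [(1,4)] -> total=1
Click 2 (4,2) count=0: revealed 12 new [(3,1) (3,2) (3,3) (3,4) (4,1) (4,2) (4,3) (4,4) (5,1) (5,2) (5,3) (5,4)] -> total=13
Click 3 (0,1) count=1: revealed 1 new [(0,1)] -> total=14

Answer: .#....
....#.
......
.####.
.####.
.####.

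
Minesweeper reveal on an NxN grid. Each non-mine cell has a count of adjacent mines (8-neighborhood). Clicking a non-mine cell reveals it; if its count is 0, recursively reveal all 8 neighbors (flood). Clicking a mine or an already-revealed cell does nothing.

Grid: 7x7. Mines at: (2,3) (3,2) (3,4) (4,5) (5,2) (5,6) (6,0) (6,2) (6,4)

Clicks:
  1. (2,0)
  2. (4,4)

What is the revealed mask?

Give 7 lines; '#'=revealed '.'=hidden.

Answer: #######
#######
###.###
##...##
##..#..
##.....
.......

Derivation:
Click 1 (2,0) count=0: revealed 28 new [(0,0) (0,1) (0,2) (0,3) (0,4) (0,5) (0,6) (1,0) (1,1) (1,2) (1,3) (1,4) (1,5) (1,6) (2,0) (2,1) (2,2) (2,4) (2,5) (2,6) (3,0) (3,1) (3,5) (3,6) (4,0) (4,1) (5,0) (5,1)] -> total=28
Click 2 (4,4) count=2: revealed 1 new [(4,4)] -> total=29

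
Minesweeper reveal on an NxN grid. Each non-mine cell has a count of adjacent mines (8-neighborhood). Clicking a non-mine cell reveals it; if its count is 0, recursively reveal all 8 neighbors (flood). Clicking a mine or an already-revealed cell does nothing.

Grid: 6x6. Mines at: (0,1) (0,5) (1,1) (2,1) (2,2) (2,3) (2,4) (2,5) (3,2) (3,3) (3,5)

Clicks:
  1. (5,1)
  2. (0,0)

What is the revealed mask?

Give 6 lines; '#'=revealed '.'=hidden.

Answer: #.....
......
......
##....
######
######

Derivation:
Click 1 (5,1) count=0: revealed 14 new [(3,0) (3,1) (4,0) (4,1) (4,2) (4,3) (4,4) (4,5) (5,0) (5,1) (5,2) (5,3) (5,4) (5,5)] -> total=14
Click 2 (0,0) count=2: revealed 1 new [(0,0)] -> total=15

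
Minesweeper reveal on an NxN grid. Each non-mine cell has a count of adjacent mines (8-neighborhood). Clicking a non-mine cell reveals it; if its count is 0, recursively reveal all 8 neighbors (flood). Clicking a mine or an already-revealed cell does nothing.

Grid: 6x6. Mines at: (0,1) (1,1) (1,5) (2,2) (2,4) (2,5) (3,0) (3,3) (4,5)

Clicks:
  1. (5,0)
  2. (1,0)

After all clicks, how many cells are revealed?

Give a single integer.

Click 1 (5,0) count=0: revealed 10 new [(4,0) (4,1) (4,2) (4,3) (4,4) (5,0) (5,1) (5,2) (5,3) (5,4)] -> total=10
Click 2 (1,0) count=2: revealed 1 new [(1,0)] -> total=11

Answer: 11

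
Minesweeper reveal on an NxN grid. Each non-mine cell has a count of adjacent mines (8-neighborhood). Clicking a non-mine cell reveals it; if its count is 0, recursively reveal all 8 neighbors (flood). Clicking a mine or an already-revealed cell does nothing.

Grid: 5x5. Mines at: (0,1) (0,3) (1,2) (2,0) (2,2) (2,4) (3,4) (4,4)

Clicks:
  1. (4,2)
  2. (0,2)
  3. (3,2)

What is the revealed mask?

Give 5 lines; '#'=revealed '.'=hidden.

Answer: ..#..
.....
.....
####.
####.

Derivation:
Click 1 (4,2) count=0: revealed 8 new [(3,0) (3,1) (3,2) (3,3) (4,0) (4,1) (4,2) (4,3)] -> total=8
Click 2 (0,2) count=3: revealed 1 new [(0,2)] -> total=9
Click 3 (3,2) count=1: revealed 0 new [(none)] -> total=9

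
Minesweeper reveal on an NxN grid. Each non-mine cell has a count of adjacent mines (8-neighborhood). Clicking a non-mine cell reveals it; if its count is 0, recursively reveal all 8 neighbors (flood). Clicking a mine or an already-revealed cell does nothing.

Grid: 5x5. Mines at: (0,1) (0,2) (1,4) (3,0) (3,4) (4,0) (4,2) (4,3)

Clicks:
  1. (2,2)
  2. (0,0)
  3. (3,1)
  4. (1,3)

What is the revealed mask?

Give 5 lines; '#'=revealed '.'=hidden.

Answer: #....
.###.
.###.
.###.
.....

Derivation:
Click 1 (2,2) count=0: revealed 9 new [(1,1) (1,2) (1,3) (2,1) (2,2) (2,3) (3,1) (3,2) (3,3)] -> total=9
Click 2 (0,0) count=1: revealed 1 new [(0,0)] -> total=10
Click 3 (3,1) count=3: revealed 0 new [(none)] -> total=10
Click 4 (1,3) count=2: revealed 0 new [(none)] -> total=10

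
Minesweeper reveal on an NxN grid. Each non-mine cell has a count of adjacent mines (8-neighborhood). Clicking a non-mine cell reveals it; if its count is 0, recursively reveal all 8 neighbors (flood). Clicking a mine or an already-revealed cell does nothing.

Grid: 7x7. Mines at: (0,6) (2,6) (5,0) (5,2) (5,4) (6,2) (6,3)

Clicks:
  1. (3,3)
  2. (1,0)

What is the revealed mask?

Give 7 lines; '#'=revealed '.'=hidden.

Click 1 (3,3) count=0: revealed 30 new [(0,0) (0,1) (0,2) (0,3) (0,4) (0,5) (1,0) (1,1) (1,2) (1,3) (1,4) (1,5) (2,0) (2,1) (2,2) (2,3) (2,4) (2,5) (3,0) (3,1) (3,2) (3,3) (3,4) (3,5) (4,0) (4,1) (4,2) (4,3) (4,4) (4,5)] -> total=30
Click 2 (1,0) count=0: revealed 0 new [(none)] -> total=30

Answer: ######.
######.
######.
######.
######.
.......
.......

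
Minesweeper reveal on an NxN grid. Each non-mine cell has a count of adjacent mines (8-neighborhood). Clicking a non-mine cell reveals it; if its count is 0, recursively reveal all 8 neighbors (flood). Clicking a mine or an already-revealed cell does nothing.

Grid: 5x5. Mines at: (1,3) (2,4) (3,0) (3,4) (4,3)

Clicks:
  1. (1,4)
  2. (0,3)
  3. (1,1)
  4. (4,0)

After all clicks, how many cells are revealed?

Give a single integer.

Click 1 (1,4) count=2: revealed 1 new [(1,4)] -> total=1
Click 2 (0,3) count=1: revealed 1 new [(0,3)] -> total=2
Click 3 (1,1) count=0: revealed 9 new [(0,0) (0,1) (0,2) (1,0) (1,1) (1,2) (2,0) (2,1) (2,2)] -> total=11
Click 4 (4,0) count=1: revealed 1 new [(4,0)] -> total=12

Answer: 12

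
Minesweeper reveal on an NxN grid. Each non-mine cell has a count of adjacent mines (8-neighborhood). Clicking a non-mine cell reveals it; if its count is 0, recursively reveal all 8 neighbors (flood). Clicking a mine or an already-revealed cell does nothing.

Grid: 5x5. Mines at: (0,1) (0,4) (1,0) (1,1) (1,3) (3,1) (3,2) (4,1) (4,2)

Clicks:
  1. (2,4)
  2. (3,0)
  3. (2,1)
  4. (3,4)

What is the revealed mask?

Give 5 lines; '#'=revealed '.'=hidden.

Answer: .....
.....
.#.##
#..##
...##

Derivation:
Click 1 (2,4) count=1: revealed 1 new [(2,4)] -> total=1
Click 2 (3,0) count=2: revealed 1 new [(3,0)] -> total=2
Click 3 (2,1) count=4: revealed 1 new [(2,1)] -> total=3
Click 4 (3,4) count=0: revealed 5 new [(2,3) (3,3) (3,4) (4,3) (4,4)] -> total=8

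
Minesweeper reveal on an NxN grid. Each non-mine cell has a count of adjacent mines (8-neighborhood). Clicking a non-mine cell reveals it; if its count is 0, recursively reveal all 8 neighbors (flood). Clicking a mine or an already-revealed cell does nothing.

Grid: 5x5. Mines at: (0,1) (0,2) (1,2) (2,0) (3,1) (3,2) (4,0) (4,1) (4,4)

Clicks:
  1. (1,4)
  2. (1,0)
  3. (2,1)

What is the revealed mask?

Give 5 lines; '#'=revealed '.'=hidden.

Click 1 (1,4) count=0: revealed 8 new [(0,3) (0,4) (1,3) (1,4) (2,3) (2,4) (3,3) (3,4)] -> total=8
Click 2 (1,0) count=2: revealed 1 new [(1,0)] -> total=9
Click 3 (2,1) count=4: revealed 1 new [(2,1)] -> total=10

Answer: ...##
#..##
.#.##
...##
.....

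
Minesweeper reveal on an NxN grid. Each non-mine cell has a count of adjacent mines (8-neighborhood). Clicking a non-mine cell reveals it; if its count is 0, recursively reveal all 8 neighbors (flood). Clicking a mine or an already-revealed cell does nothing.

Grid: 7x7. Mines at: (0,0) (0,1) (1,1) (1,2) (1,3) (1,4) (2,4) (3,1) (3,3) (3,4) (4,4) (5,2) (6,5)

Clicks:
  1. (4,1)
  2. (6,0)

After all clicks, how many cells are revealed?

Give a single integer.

Click 1 (4,1) count=2: revealed 1 new [(4,1)] -> total=1
Click 2 (6,0) count=0: revealed 5 new [(4,0) (5,0) (5,1) (6,0) (6,1)] -> total=6

Answer: 6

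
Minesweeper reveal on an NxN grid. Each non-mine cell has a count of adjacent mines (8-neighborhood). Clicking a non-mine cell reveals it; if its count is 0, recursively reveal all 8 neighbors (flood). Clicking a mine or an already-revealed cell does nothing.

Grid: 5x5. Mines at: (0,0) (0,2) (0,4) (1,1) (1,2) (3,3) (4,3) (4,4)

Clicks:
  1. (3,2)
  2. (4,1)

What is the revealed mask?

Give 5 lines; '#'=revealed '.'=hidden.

Click 1 (3,2) count=2: revealed 1 new [(3,2)] -> total=1
Click 2 (4,1) count=0: revealed 8 new [(2,0) (2,1) (2,2) (3,0) (3,1) (4,0) (4,1) (4,2)] -> total=9

Answer: .....
.....
###..
###..
###..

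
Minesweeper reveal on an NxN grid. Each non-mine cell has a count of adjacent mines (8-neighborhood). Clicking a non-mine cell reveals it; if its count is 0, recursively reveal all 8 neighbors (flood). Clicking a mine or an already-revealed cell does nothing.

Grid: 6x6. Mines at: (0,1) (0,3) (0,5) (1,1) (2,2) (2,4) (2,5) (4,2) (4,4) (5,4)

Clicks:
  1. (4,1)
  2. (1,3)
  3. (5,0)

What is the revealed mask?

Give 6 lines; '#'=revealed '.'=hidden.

Click 1 (4,1) count=1: revealed 1 new [(4,1)] -> total=1
Click 2 (1,3) count=3: revealed 1 new [(1,3)] -> total=2
Click 3 (5,0) count=0: revealed 7 new [(2,0) (2,1) (3,0) (3,1) (4,0) (5,0) (5,1)] -> total=9

Answer: ......
...#..
##....
##....
##....
##....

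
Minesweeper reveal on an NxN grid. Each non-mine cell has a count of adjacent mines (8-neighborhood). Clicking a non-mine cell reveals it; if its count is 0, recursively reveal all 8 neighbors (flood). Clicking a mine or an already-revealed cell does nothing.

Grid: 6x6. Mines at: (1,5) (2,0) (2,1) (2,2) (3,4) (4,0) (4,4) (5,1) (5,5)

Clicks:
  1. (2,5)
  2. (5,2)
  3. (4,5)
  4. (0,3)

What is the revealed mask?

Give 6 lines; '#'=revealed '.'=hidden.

Answer: #####.
#####.
.....#
......
.....#
..#...

Derivation:
Click 1 (2,5) count=2: revealed 1 new [(2,5)] -> total=1
Click 2 (5,2) count=1: revealed 1 new [(5,2)] -> total=2
Click 3 (4,5) count=3: revealed 1 new [(4,5)] -> total=3
Click 4 (0,3) count=0: revealed 10 new [(0,0) (0,1) (0,2) (0,3) (0,4) (1,0) (1,1) (1,2) (1,3) (1,4)] -> total=13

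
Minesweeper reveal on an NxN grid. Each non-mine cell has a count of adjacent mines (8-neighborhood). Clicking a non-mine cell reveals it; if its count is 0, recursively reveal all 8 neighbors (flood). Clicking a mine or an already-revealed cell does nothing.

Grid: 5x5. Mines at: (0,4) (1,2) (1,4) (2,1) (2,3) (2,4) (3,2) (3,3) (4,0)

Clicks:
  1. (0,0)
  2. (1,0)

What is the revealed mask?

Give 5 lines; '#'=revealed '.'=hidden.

Click 1 (0,0) count=0: revealed 4 new [(0,0) (0,1) (1,0) (1,1)] -> total=4
Click 2 (1,0) count=1: revealed 0 new [(none)] -> total=4

Answer: ##...
##...
.....
.....
.....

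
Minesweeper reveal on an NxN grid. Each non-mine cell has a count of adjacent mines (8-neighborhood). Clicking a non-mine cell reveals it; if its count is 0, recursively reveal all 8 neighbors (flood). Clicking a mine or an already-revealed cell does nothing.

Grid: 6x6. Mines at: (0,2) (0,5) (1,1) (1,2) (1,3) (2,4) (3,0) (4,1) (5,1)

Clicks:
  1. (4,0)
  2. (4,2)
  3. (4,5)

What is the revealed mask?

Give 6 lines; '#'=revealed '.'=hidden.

Click 1 (4,0) count=3: revealed 1 new [(4,0)] -> total=1
Click 2 (4,2) count=2: revealed 1 new [(4,2)] -> total=2
Click 3 (4,5) count=0: revealed 11 new [(3,2) (3,3) (3,4) (3,5) (4,3) (4,4) (4,5) (5,2) (5,3) (5,4) (5,5)] -> total=13

Answer: ......
......
......
..####
#.####
..####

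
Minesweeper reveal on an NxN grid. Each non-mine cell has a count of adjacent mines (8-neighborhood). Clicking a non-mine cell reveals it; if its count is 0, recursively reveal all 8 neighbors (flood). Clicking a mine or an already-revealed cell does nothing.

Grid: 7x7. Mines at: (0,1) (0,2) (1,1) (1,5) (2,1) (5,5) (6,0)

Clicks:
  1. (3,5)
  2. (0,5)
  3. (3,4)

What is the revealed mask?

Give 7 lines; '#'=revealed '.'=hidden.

Click 1 (3,5) count=0: revealed 31 new [(1,2) (1,3) (1,4) (2,2) (2,3) (2,4) (2,5) (2,6) (3,0) (3,1) (3,2) (3,3) (3,4) (3,5) (3,6) (4,0) (4,1) (4,2) (4,3) (4,4) (4,5) (4,6) (5,0) (5,1) (5,2) (5,3) (5,4) (6,1) (6,2) (6,3) (6,4)] -> total=31
Click 2 (0,5) count=1: revealed 1 new [(0,5)] -> total=32
Click 3 (3,4) count=0: revealed 0 new [(none)] -> total=32

Answer: .....#.
..###..
..#####
#######
#######
#####..
.####..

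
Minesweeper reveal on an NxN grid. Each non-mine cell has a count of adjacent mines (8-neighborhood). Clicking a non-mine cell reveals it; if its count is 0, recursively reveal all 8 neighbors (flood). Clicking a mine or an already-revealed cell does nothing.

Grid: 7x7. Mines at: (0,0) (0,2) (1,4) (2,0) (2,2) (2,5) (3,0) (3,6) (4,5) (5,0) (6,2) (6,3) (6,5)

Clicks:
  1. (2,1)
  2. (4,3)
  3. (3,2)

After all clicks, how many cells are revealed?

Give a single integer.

Click 1 (2,1) count=3: revealed 1 new [(2,1)] -> total=1
Click 2 (4,3) count=0: revealed 12 new [(3,1) (3,2) (3,3) (3,4) (4,1) (4,2) (4,3) (4,4) (5,1) (5,2) (5,3) (5,4)] -> total=13
Click 3 (3,2) count=1: revealed 0 new [(none)] -> total=13

Answer: 13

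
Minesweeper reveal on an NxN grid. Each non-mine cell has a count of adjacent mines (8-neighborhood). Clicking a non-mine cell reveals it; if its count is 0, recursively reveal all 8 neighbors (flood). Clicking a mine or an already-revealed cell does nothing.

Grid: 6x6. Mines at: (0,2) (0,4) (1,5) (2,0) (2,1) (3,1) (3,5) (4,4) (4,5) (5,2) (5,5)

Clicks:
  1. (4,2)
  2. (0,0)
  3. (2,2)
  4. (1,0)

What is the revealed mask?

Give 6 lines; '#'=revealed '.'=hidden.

Answer: ##....
##....
..#...
......
..#...
......

Derivation:
Click 1 (4,2) count=2: revealed 1 new [(4,2)] -> total=1
Click 2 (0,0) count=0: revealed 4 new [(0,0) (0,1) (1,0) (1,1)] -> total=5
Click 3 (2,2) count=2: revealed 1 new [(2,2)] -> total=6
Click 4 (1,0) count=2: revealed 0 new [(none)] -> total=6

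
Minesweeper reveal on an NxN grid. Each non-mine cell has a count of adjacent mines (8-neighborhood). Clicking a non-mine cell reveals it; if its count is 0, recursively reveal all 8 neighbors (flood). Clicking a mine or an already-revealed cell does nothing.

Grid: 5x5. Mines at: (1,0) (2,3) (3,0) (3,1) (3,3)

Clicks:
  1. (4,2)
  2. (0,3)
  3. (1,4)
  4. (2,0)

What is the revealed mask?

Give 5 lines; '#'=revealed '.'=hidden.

Click 1 (4,2) count=2: revealed 1 new [(4,2)] -> total=1
Click 2 (0,3) count=0: revealed 8 new [(0,1) (0,2) (0,3) (0,4) (1,1) (1,2) (1,3) (1,4)] -> total=9
Click 3 (1,4) count=1: revealed 0 new [(none)] -> total=9
Click 4 (2,0) count=3: revealed 1 new [(2,0)] -> total=10

Answer: .####
.####
#....
.....
..#..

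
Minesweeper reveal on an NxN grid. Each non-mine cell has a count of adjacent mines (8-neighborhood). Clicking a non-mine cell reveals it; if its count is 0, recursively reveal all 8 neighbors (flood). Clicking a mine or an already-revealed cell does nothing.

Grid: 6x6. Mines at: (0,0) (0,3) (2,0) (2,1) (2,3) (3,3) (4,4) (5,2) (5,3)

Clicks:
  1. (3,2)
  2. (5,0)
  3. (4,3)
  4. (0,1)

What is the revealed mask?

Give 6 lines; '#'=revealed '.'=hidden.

Answer: .#....
......
......
###...
##.#..
##....

Derivation:
Click 1 (3,2) count=3: revealed 1 new [(3,2)] -> total=1
Click 2 (5,0) count=0: revealed 6 new [(3,0) (3,1) (4,0) (4,1) (5,0) (5,1)] -> total=7
Click 3 (4,3) count=4: revealed 1 new [(4,3)] -> total=8
Click 4 (0,1) count=1: revealed 1 new [(0,1)] -> total=9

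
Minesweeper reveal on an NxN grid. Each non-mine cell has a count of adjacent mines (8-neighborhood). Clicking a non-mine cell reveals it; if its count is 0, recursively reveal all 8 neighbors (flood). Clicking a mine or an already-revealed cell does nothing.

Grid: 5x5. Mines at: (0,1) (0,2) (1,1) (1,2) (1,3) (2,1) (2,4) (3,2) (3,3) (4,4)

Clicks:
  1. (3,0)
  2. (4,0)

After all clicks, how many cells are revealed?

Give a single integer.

Click 1 (3,0) count=1: revealed 1 new [(3,0)] -> total=1
Click 2 (4,0) count=0: revealed 3 new [(3,1) (4,0) (4,1)] -> total=4

Answer: 4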